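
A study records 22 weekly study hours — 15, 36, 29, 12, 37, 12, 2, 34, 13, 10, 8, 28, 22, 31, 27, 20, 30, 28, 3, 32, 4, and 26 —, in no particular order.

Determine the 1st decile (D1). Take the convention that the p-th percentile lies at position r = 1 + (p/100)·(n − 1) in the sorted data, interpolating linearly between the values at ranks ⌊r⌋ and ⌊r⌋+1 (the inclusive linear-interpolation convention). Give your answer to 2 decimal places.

Sorted: 2, 3, 4, 8, 10, 12, 12, 13, 15, 20, 22, 26, 27, 28, 28, 29, 30, 31, 32, 34, 36, 37.
n = 22.
r = 1 + (10/100)·(22 − 1) = 1 + 2.1 = 3.1.
Rank 3 is 4 and rank 4 is 8.
Interpolate: 4 + 0.1·(8 − 4) = 4 + 0.1·4 = 4.4.

4.40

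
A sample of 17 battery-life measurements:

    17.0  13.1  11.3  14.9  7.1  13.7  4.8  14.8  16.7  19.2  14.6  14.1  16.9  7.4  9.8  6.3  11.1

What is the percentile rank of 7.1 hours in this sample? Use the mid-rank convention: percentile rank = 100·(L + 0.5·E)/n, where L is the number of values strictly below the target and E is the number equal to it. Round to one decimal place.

Sorted: 4.8, 6.3, 7.1, 7.4, 9.8, 11.1, 11.3, 13.1, 13.7, 14.1, 14.6, 14.8, 14.9, 16.7, 16.9, 17.0, 19.2.
Count below 7.1: L = 2; count equal: E = 1; n = 17.
Percentile rank = 100·(2 + 0.5·1)/17 = 100·2.5/17 = 14.71.

14.7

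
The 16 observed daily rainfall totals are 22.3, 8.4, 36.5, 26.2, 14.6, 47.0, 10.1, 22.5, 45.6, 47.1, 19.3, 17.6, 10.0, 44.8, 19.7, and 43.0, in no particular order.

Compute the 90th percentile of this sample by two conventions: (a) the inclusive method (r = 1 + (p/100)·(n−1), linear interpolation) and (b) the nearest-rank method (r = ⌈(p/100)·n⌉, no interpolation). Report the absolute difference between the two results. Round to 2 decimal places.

Sorted: 8.4, 10.0, 10.1, 14.6, 17.6, 19.3, 19.7, 22.3, 22.5, 26.2, 36.5, 43.0, 44.8, 45.6, 47.0, 47.1.
n = 16.
(a) r = 14.5; between ranks 14 (45.6) and 15 (47.0): 46.3.
(b) the nearest-rank method: rank 15 → 47.
|46.3 − 47| = 0.7.

0.70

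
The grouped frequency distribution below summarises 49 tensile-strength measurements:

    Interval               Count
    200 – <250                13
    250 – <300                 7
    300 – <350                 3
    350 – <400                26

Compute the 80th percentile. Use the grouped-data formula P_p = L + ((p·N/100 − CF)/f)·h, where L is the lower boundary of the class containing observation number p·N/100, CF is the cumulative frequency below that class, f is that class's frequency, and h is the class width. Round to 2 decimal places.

N = 49; target position k = 80/100 · 49 = 39.2.
Cumulative frequencies: 13, 20, 23, 49.
Observation 39.2 falls in the class 350 – <400.
L = 350, CF = 23, f = 26, h = 50.
P80 = 350 + ((39.2 − 23)/26)·50 = 350 + 31.1538 = 381.154.

381.15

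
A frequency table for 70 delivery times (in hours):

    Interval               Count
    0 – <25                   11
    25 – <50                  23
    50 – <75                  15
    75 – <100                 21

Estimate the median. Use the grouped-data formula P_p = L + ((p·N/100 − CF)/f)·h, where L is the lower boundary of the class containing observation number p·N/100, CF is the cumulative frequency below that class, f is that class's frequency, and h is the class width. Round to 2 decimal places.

51.67

N = 70; target position k = 50/100 · 70 = 35.
Cumulative frequencies: 11, 34, 49, 70.
Observation 35 falls in the class 50 – <75.
L = 50, CF = 34, f = 15, h = 25.
P50 = 50 + ((35 − 34)/15)·25 = 50 + 1.66667 = 51.6667.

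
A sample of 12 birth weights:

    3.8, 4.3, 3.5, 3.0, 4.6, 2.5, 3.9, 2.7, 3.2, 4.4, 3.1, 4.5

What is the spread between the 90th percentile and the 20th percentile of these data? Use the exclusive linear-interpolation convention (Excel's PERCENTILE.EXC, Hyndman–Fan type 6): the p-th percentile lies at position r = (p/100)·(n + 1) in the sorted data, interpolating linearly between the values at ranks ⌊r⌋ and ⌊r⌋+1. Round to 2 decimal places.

Sorted: 2.5, 2.7, 3.0, 3.1, 3.2, 3.5, 3.8, 3.9, 4.3, 4.4, 4.5, 4.6.
n = 12.
P20: r = 2.6; ranks 2–3 are 2.7, 3.0; interpolating gives 2.88.
P90: r = 11.7; ranks 11–12 are 4.5, 4.6; interpolating gives 4.57.
Difference: 4.57 − 2.88 = 1.69.

1.69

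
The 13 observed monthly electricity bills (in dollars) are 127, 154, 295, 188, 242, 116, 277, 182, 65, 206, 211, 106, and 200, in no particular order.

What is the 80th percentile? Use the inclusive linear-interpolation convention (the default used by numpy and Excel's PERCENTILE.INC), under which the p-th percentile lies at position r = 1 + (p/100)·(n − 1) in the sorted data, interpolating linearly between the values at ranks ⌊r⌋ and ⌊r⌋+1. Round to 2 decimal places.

Sorted: 65, 106, 116, 127, 154, 182, 188, 200, 206, 211, 242, 277, 295.
n = 13.
r = 1 + (80/100)·(13 − 1) = 1 + 9.6 = 10.6.
Rank 10 is 211 and rank 11 is 242.
Interpolate: 211 + 0.6·(242 − 211) = 211 + 0.6·31 = 229.6.

229.60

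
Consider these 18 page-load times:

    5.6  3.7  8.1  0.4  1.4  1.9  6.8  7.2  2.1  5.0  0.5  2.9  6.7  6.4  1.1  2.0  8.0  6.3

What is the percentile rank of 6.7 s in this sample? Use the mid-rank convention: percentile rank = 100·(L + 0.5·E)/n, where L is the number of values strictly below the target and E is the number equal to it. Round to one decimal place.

75.0

Sorted: 0.4, 0.5, 1.1, 1.4, 1.9, 2.0, 2.1, 2.9, 3.7, 5.0, 5.6, 6.3, 6.4, 6.7, 6.8, 7.2, 8.0, 8.1.
Count below 6.7: L = 13; count equal: E = 1; n = 18.
Percentile rank = 100·(13 + 0.5·1)/18 = 100·13.5/18 = 75.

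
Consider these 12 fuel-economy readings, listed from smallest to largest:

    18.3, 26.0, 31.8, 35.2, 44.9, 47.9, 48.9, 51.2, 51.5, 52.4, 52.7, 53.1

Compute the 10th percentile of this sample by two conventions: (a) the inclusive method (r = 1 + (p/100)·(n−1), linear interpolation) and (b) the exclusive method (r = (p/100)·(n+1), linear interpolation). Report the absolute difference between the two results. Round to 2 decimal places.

5.97

n = 12.
(a) r = 2.1; between ranks 2 (26.0) and 3 (31.8): 26.58.
(b) r = 1.3; between ranks 1 (18.3) and 2 (26.0): 20.61.
|26.58 − 20.61| = 5.97.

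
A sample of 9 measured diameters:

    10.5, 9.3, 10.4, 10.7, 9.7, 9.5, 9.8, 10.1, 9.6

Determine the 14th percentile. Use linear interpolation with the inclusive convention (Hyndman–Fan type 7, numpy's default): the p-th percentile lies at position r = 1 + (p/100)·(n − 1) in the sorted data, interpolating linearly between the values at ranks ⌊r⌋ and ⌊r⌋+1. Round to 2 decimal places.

Sorted: 9.3, 9.5, 9.6, 9.7, 9.8, 10.1, 10.4, 10.5, 10.7.
n = 9.
r = 1 + (14/100)·(9 − 1) = 1 + 1.12 = 2.12.
Rank 2 is 9.5 and rank 3 is 9.6.
Interpolate: 9.5 + 0.12·(9.6 − 9.5) = 9.5 + 0.12·0.1 = 9.512.

9.51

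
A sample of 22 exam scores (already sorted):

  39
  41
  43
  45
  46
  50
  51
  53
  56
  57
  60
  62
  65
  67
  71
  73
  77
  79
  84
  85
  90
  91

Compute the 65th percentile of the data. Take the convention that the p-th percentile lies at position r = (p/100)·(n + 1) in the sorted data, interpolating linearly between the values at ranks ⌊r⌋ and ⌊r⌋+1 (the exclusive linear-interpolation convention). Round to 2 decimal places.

n = 22.
r = (65/100)·(22 + 1) = 14.95.
Rank 14 is 67 and rank 15 is 71.
Interpolate: 67 + 0.95·(71 − 67) = 67 + 0.95·4 = 70.8.

70.80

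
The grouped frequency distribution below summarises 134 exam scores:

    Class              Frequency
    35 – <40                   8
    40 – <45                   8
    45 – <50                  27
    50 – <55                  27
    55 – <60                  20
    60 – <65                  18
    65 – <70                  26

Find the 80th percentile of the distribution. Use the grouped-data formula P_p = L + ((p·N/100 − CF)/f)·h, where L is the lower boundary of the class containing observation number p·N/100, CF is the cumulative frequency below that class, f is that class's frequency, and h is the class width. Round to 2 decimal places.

N = 134; target position k = 80/100 · 134 = 107.2.
Cumulative frequencies: 8, 16, 43, 70, 90, 108, 134.
Observation 107.2 falls in the class 60 – <65.
L = 60, CF = 90, f = 18, h = 5.
P80 = 60 + ((107.2 − 90)/18)·5 = 60 + 4.77778 = 64.7778.

64.78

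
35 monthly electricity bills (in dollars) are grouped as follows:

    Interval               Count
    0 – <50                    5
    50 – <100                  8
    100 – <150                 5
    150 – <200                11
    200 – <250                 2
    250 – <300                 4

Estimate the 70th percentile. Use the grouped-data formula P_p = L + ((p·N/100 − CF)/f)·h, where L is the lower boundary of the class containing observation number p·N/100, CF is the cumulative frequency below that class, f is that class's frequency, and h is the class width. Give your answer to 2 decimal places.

179.55

N = 35; target position k = 70/100 · 35 = 24.5.
Cumulative frequencies: 5, 13, 18, 29, 31, 35.
Observation 24.5 falls in the class 150 – <200.
L = 150, CF = 18, f = 11, h = 50.
P70 = 150 + ((24.5 − 18)/11)·50 = 150 + 29.5455 = 179.545.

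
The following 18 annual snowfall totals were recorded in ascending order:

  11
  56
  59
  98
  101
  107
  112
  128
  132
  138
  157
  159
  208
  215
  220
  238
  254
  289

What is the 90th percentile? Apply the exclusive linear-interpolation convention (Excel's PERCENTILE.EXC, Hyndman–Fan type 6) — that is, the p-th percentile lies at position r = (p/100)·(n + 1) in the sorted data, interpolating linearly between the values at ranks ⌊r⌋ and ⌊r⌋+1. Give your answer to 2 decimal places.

257.50

n = 18.
r = (90/100)·(18 + 1) = 17.1.
Rank 17 is 254 and rank 18 is 289.
Interpolate: 254 + 0.1·(289 − 254) = 254 + 0.1·35 = 257.5.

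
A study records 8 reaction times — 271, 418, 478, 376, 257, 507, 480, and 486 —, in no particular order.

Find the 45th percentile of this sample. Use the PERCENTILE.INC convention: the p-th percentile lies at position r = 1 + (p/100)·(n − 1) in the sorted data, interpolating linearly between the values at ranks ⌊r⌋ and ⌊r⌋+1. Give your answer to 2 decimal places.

Sorted: 257, 271, 376, 418, 478, 480, 486, 507.
n = 8.
r = 1 + (45/100)·(8 − 1) = 1 + 3.15 = 4.15.
Rank 4 is 418 and rank 5 is 478.
Interpolate: 418 + 0.15·(478 − 418) = 418 + 0.15·60 = 427.

427.00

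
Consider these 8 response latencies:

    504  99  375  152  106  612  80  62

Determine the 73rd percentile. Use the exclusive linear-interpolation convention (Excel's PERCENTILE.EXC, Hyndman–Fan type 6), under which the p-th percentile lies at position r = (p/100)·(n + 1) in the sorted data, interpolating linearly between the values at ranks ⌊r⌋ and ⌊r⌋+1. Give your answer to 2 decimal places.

448.53

Sorted: 62, 80, 99, 106, 152, 375, 504, 612.
n = 8.
r = (73/100)·(8 + 1) = 6.57.
Rank 6 is 375 and rank 7 is 504.
Interpolate: 375 + 0.57·(504 − 375) = 375 + 0.57·129 = 448.53.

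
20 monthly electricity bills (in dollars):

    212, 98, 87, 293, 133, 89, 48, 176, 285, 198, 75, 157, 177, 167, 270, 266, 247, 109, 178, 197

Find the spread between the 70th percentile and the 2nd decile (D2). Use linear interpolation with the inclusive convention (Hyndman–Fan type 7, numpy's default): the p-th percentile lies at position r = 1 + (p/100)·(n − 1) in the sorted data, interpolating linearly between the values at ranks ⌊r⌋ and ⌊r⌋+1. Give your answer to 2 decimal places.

106.00

Sorted: 48, 75, 87, 89, 98, 109, 133, 157, 167, 176, 177, 178, 197, 198, 212, 247, 266, 270, 285, 293.
n = 20.
P20: r = 4.8; ranks 4–5 are 89, 98; interpolating gives 96.2.
P70: r = 14.3; ranks 14–15 are 198, 212; interpolating gives 202.2.
Difference: 202.2 − 96.2 = 106.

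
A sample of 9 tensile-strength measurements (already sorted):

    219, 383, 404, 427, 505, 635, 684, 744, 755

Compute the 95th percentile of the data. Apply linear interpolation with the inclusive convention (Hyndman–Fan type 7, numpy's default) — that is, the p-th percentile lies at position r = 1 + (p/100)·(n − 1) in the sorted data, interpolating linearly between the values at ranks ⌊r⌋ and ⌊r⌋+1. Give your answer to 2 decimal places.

n = 9.
r = 1 + (95/100)·(9 − 1) = 1 + 7.6 = 8.6.
Rank 8 is 744 and rank 9 is 755.
Interpolate: 744 + 0.6·(755 − 744) = 744 + 0.6·11 = 750.6.

750.60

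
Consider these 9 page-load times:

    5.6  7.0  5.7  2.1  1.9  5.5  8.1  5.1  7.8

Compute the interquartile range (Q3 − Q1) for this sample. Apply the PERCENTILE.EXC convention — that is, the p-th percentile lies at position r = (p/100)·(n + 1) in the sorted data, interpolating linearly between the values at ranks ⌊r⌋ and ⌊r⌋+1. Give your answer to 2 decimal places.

3.80

Sorted: 1.9, 2.1, 5.1, 5.5, 5.6, 5.7, 7.0, 7.8, 8.1.
n = 9.
P25: r = 2.5; ranks 2–3 are 2.1, 5.1; interpolating gives 3.6.
P75: r = 7.5; ranks 7–8 are 7.0, 7.8; interpolating gives 7.4.
Difference: 7.4 − 3.6 = 3.8.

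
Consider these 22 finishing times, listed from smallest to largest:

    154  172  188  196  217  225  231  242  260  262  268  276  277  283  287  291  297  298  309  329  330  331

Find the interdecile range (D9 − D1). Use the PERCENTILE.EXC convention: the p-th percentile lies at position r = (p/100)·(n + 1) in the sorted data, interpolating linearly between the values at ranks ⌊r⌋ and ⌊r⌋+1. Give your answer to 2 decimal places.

152.90

n = 22.
P10: r = 2.3; ranks 2–3 are 172, 188; interpolating gives 176.8.
P90: r = 20.7; ranks 20–21 are 329, 330; interpolating gives 329.7.
Difference: 329.7 − 176.8 = 152.9.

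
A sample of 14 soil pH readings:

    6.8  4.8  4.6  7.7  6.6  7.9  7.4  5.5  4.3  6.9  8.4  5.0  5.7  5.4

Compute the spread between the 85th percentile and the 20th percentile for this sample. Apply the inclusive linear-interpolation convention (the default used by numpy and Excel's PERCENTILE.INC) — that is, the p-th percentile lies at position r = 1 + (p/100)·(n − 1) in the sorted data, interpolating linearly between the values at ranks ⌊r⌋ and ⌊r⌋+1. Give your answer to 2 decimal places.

2.79

Sorted: 4.3, 4.6, 4.8, 5.0, 5.4, 5.5, 5.7, 6.6, 6.8, 6.9, 7.4, 7.7, 7.9, 8.4.
n = 14.
P20: r = 3.6; ranks 3–4 are 4.8, 5.0; interpolating gives 4.92.
P85: r = 12.05; ranks 12–13 are 7.7, 7.9; interpolating gives 7.71.
Difference: 7.71 − 4.92 = 2.79.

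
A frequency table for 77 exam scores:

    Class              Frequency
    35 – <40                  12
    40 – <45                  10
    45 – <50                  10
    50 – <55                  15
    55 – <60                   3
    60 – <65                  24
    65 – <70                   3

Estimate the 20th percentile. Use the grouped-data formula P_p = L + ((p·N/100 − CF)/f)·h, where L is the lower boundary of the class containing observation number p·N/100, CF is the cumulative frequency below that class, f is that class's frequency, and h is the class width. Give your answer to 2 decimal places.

N = 77; target position k = 20/100 · 77 = 15.4.
Cumulative frequencies: 12, 22, 32, 47, 50, 74, 77.
Observation 15.4 falls in the class 40 – <45.
L = 40, CF = 12, f = 10, h = 5.
P20 = 40 + ((15.4 − 12)/10)·5 = 40 + 1.7 = 41.7.

41.70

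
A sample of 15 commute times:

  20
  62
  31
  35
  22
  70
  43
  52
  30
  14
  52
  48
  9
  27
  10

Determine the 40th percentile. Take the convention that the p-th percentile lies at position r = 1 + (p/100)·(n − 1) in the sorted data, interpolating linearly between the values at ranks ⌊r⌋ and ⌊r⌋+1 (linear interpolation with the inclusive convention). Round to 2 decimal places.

Sorted: 9, 10, 14, 20, 22, 27, 30, 31, 35, 43, 48, 52, 52, 62, 70.
n = 15.
r = 1 + (40/100)·(15 − 1) = 1 + 5.6 = 6.6.
Rank 6 is 27 and rank 7 is 30.
Interpolate: 27 + 0.6·(30 − 27) = 27 + 0.6·3 = 28.8.

28.80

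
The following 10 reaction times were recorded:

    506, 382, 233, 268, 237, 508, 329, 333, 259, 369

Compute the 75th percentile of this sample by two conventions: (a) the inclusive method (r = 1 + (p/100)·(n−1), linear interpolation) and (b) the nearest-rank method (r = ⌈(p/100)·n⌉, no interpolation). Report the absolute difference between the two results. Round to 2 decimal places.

Sorted: 233, 237, 259, 268, 329, 333, 369, 382, 506, 508.
n = 10.
(a) r = 7.75; between ranks 7 (369) and 8 (382): 378.75.
(b) the nearest-rank method: rank 8 → 382.
|378.75 − 382| = 3.25.

3.25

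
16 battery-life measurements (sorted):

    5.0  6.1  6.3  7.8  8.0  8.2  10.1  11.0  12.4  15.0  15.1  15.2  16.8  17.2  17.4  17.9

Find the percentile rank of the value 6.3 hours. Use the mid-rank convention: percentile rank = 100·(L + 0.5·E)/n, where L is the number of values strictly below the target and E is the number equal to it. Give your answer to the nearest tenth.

Count below 6.3: L = 2; count equal: E = 1; n = 16.
Percentile rank = 100·(2 + 0.5·1)/16 = 100·2.5/16 = 15.62.

15.6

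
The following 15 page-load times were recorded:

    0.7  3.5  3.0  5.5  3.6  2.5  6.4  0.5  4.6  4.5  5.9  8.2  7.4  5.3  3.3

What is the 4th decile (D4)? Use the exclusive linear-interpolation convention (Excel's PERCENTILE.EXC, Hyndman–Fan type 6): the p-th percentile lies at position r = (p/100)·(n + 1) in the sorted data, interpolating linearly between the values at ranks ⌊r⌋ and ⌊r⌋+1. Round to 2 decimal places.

Sorted: 0.5, 0.7, 2.5, 3.0, 3.3, 3.5, 3.6, 4.5, 4.6, 5.3, 5.5, 5.9, 6.4, 7.4, 8.2.
n = 15.
r = (40/100)·(15 + 1) = 6.4.
Rank 6 is 3.5 and rank 7 is 3.6.
Interpolate: 3.5 + 0.4·(3.6 − 3.5) = 3.5 + 0.4·0.1 = 3.54.

3.54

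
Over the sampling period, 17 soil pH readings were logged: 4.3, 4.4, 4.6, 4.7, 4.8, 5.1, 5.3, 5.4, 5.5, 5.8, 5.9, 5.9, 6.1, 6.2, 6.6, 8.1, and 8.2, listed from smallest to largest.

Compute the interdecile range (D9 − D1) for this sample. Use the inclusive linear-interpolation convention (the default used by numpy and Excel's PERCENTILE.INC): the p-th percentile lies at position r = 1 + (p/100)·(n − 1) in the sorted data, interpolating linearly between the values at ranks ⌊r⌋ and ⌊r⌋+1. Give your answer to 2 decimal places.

2.68

n = 17.
P10: r = 2.6; ranks 2–3 are 4.4, 4.6; interpolating gives 4.52.
P90: r = 15.4; ranks 15–16 are 6.6, 8.1; interpolating gives 7.2.
Difference: 7.2 − 4.52 = 2.68.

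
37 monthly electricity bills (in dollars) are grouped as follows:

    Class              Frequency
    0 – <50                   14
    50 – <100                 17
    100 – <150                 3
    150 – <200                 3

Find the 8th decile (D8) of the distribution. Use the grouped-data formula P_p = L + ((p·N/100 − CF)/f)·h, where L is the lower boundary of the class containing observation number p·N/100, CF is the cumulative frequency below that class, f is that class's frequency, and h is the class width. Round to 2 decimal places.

N = 37; target position k = 80/100 · 37 = 29.6.
Cumulative frequencies: 14, 31, 34, 37.
Observation 29.6 falls in the class 50 – <100.
L = 50, CF = 14, f = 17, h = 50.
P80 = 50 + ((29.6 − 14)/17)·50 = 50 + 45.8824 = 95.8824.

95.88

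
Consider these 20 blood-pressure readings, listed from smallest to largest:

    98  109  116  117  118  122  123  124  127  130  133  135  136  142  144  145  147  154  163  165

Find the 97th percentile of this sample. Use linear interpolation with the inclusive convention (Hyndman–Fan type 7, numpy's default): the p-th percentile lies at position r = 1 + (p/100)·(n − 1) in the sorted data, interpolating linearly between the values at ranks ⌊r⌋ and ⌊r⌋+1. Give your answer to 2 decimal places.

163.86

n = 20.
r = 1 + (97/100)·(20 − 1) = 1 + 18.43 = 19.43.
Rank 19 is 163 and rank 20 is 165.
Interpolate: 163 + 0.43·(165 − 163) = 163 + 0.43·2 = 163.86.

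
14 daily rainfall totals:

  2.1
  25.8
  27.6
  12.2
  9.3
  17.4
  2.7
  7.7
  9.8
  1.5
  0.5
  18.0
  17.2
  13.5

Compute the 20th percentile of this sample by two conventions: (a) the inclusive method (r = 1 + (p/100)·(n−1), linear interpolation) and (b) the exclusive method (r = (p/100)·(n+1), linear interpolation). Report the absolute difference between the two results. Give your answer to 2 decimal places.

0.36

Sorted: 0.5, 1.5, 2.1, 2.7, 7.7, 9.3, 9.8, 12.2, 13.5, 17.2, 17.4, 18.0, 25.8, 27.6.
n = 14.
(a) r = 3.6; between ranks 3 (2.1) and 4 (2.7): 2.46.
(b) r = 3 → value at rank 3 = 2.1.
|2.46 − 2.1| = 0.36.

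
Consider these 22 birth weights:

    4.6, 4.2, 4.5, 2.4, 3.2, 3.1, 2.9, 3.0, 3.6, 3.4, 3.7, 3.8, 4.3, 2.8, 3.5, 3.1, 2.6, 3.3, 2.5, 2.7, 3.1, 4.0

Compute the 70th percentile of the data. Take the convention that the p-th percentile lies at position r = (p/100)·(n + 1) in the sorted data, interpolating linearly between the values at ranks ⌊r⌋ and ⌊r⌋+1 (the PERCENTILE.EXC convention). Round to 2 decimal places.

Sorted: 2.4, 2.5, 2.6, 2.7, 2.8, 2.9, 3.0, 3.1, 3.1, 3.1, 3.2, 3.3, 3.4, 3.5, 3.6, 3.7, 3.8, 4.0, 4.2, 4.3, 4.5, 4.6.
n = 22.
r = (70/100)·(22 + 1) = 16.1.
Rank 16 is 3.7 and rank 17 is 3.8.
Interpolate: 3.7 + 0.1·(3.8 − 3.7) = 3.7 + 0.1·0.1 = 3.71.

3.71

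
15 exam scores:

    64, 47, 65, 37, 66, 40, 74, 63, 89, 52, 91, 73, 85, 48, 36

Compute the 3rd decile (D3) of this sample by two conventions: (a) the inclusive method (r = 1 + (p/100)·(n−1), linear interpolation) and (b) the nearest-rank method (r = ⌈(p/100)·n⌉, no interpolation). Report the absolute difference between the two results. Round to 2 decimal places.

Sorted: 36, 37, 40, 47, 48, 52, 63, 64, 65, 66, 73, 74, 85, 89, 91.
n = 15.
(a) r = 5.2; between ranks 5 (48) and 6 (52): 48.8.
(b) the nearest-rank method: rank 5 → 48.
|48.8 − 48| = 0.8.

0.80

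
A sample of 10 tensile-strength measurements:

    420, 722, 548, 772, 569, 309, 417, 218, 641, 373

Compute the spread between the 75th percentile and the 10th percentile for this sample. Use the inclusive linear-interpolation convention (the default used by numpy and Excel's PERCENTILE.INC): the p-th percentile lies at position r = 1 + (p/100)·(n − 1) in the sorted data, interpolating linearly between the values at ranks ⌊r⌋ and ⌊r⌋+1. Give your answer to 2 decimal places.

Sorted: 218, 309, 373, 417, 420, 548, 569, 641, 722, 772.
n = 10.
P10: r = 1.9; ranks 1–2 are 218, 309; interpolating gives 299.9.
P75: r = 7.75; ranks 7–8 are 569, 641; interpolating gives 623.
Difference: 623 − 299.9 = 323.1.

323.10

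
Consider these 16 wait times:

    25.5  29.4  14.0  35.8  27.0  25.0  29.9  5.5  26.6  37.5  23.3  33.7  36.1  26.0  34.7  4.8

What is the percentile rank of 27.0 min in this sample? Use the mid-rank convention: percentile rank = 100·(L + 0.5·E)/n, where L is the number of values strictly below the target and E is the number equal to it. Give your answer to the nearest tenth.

Sorted: 4.8, 5.5, 14.0, 23.3, 25.0, 25.5, 26.0, 26.6, 27.0, 29.4, 29.9, 33.7, 34.7, 35.8, 36.1, 37.5.
Count below 27.0: L = 8; count equal: E = 1; n = 16.
Percentile rank = 100·(8 + 0.5·1)/16 = 100·8.5/16 = 53.12.

53.1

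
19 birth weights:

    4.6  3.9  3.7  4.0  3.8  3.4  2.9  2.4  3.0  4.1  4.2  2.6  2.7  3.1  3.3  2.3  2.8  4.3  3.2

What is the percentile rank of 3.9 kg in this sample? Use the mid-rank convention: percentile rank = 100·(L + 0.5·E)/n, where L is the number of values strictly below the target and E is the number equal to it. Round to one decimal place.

71.1

Sorted: 2.3, 2.4, 2.6, 2.7, 2.8, 2.9, 3.0, 3.1, 3.2, 3.3, 3.4, 3.7, 3.8, 3.9, 4.0, 4.1, 4.2, 4.3, 4.6.
Count below 3.9: L = 13; count equal: E = 1; n = 19.
Percentile rank = 100·(13 + 0.5·1)/19 = 100·13.5/19 = 71.05.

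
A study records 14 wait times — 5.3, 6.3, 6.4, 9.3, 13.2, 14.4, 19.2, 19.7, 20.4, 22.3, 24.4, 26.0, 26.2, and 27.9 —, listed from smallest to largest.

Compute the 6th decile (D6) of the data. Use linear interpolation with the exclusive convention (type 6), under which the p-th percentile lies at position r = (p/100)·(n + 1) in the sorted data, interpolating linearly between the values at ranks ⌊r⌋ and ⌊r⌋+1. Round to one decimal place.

20.4

n = 14.
r = (60/100)·(14 + 1) = 9.
r is an integer, so P60 is the value at rank 9: 20.4.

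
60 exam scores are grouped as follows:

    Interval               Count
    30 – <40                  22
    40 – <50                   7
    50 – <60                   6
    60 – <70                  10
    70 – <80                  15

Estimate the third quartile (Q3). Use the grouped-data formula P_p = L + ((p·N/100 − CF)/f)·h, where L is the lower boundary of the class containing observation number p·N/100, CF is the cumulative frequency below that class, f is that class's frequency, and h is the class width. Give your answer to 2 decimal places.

N = 60; target position k = 75/100 · 60 = 45.
Cumulative frequencies: 22, 29, 35, 45, 60.
Observation 45 falls in the class 60 – <70.
L = 60, CF = 35, f = 10, h = 10.
P75 = 60 + ((45 − 35)/10)·10 = 60 + 10 = 70.

70.00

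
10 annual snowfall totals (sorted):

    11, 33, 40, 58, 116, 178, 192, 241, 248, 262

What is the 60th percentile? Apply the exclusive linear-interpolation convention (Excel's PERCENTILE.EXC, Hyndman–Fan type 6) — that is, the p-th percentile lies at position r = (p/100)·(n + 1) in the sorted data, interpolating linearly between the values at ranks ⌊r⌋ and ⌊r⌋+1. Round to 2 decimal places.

n = 10.
r = (60/100)·(10 + 1) = 6.6.
Rank 6 is 178 and rank 7 is 192.
Interpolate: 178 + 0.6·(192 − 178) = 178 + 0.6·14 = 186.4.

186.40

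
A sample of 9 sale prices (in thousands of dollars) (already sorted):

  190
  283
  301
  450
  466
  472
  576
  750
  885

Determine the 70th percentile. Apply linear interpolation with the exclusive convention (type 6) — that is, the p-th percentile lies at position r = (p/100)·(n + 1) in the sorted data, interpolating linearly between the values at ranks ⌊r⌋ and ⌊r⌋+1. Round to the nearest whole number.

576

n = 9.
r = (70/100)·(9 + 1) = 7.
r is an integer, so P70 is the value at rank 7: 576.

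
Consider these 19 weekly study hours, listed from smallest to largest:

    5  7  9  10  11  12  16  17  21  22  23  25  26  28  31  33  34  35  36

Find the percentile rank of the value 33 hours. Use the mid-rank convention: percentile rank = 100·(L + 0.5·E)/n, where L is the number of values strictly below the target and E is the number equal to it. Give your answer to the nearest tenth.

Count below 33: L = 15; count equal: E = 1; n = 19.
Percentile rank = 100·(15 + 0.5·1)/19 = 100·15.5/19 = 81.58.

81.6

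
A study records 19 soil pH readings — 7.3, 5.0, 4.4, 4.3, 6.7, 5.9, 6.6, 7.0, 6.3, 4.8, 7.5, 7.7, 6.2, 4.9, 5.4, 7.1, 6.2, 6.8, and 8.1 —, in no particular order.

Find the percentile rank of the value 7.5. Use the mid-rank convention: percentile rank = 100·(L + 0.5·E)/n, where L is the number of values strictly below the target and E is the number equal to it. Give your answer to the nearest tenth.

86.8

Sorted: 4.3, 4.4, 4.8, 4.9, 5.0, 5.4, 5.9, 6.2, 6.2, 6.3, 6.6, 6.7, 6.8, 7.0, 7.1, 7.3, 7.5, 7.7, 8.1.
Count below 7.5: L = 16; count equal: E = 1; n = 19.
Percentile rank = 100·(16 + 0.5·1)/19 = 100·16.5/19 = 86.84.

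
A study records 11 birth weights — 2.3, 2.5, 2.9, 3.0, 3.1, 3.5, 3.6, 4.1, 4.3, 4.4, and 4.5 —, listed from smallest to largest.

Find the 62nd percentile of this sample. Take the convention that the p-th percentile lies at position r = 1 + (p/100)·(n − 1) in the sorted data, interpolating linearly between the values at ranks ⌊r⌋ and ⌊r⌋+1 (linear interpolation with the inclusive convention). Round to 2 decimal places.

3.70

n = 11.
r = 1 + (62/100)·(11 − 1) = 1 + 6.2 = 7.2.
Rank 7 is 3.6 and rank 8 is 4.1.
Interpolate: 3.6 + 0.2·(4.1 − 3.6) = 3.6 + 0.2·0.5 = 3.7.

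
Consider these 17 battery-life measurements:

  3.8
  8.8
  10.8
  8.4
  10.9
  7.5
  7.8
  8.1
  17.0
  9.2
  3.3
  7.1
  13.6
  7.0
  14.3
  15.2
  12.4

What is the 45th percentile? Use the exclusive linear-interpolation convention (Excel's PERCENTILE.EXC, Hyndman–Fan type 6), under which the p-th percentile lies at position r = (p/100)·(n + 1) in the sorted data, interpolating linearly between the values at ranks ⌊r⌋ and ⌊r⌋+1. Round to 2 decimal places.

Sorted: 3.3, 3.8, 7.0, 7.1, 7.5, 7.8, 8.1, 8.4, 8.8, 9.2, 10.8, 10.9, 12.4, 13.6, 14.3, 15.2, 17.0.
n = 17.
r = (45/100)·(17 + 1) = 8.1.
Rank 8 is 8.4 and rank 9 is 8.8.
Interpolate: 8.4 + 0.1·(8.8 − 8.4) = 8.4 + 0.1·0.4 = 8.44.

8.44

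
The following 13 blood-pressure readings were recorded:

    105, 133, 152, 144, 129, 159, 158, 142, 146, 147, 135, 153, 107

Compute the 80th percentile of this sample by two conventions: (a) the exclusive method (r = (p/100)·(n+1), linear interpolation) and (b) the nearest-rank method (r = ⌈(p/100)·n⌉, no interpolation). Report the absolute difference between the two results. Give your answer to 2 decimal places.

Sorted: 105, 107, 129, 133, 135, 142, 144, 146, 147, 152, 153, 158, 159.
n = 13.
(a) r = 11.2; between ranks 11 (153) and 12 (158): 154.
(b) the nearest-rank method: rank 11 → 153.
|154 − 153| = 1.

1.00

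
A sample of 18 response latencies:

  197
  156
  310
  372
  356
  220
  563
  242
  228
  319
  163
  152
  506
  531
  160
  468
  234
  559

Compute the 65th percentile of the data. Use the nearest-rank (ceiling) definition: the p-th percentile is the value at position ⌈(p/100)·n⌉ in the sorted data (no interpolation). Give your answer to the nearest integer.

356

Sorted: 152, 156, 160, 163, 197, 220, 228, 234, 242, 310, 319, 356, 372, 468, 506, 531, 559, 563.
n = 18.
Position = ⌈65/100 · 18⌉ = ⌈11.7⌉ = 12.
The value at rank 12 is 356.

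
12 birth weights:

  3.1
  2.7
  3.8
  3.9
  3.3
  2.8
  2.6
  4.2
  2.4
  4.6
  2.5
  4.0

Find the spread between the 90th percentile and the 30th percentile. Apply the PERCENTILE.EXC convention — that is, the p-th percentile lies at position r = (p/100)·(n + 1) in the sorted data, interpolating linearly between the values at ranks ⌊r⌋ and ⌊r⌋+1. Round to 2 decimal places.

1.79

Sorted: 2.4, 2.5, 2.6, 2.7, 2.8, 3.1, 3.3, 3.8, 3.9, 4.0, 4.2, 4.6.
n = 12.
P30: r = 3.9; ranks 3–4 are 2.6, 2.7; interpolating gives 2.69.
P90: r = 11.7; ranks 11–12 are 4.2, 4.6; interpolating gives 4.48.
Difference: 4.48 − 2.69 = 1.79.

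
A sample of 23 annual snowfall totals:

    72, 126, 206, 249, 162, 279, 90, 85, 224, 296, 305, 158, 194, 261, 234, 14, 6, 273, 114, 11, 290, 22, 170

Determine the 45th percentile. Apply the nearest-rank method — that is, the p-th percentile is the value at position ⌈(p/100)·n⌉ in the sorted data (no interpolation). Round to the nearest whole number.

Sorted: 6, 11, 14, 22, 72, 85, 90, 114, 126, 158, 162, 170, 194, 206, 224, 234, 249, 261, 273, 279, 290, 296, 305.
n = 23.
Position = ⌈45/100 · 23⌉ = ⌈10.35⌉ = 11.
The value at rank 11 is 162.

162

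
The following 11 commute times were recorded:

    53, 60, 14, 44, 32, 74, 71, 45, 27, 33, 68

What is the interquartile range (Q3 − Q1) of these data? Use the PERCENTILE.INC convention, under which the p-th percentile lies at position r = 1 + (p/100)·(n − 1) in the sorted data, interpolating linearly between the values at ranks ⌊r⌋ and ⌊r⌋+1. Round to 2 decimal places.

31.50

Sorted: 14, 27, 32, 33, 44, 45, 53, 60, 68, 71, 74.
n = 11.
P25: r = 3.5; ranks 3–4 are 32, 33; interpolating gives 32.5.
P75: r = 8.5; ranks 8–9 are 60, 68; interpolating gives 64.
Difference: 64 − 32.5 = 31.5.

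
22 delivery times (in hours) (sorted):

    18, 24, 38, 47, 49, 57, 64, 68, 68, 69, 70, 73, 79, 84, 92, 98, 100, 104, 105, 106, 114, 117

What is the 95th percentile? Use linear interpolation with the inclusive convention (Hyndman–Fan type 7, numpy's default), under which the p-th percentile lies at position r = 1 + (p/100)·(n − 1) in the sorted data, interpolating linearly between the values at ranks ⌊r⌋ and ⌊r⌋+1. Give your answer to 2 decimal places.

113.60

n = 22.
r = 1 + (95/100)·(22 − 1) = 1 + 19.95 = 20.95.
Rank 20 is 106 and rank 21 is 114.
Interpolate: 106 + 0.95·(114 − 106) = 106 + 0.95·8 = 113.6.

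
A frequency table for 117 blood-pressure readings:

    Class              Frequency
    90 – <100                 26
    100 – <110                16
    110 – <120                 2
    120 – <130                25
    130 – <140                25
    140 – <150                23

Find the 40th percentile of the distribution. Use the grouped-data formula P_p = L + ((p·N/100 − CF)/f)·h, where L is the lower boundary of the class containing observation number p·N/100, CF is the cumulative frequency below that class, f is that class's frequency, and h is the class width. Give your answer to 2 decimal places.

121.12

N = 117; target position k = 40/100 · 117 = 46.8.
Cumulative frequencies: 26, 42, 44, 69, 94, 117.
Observation 46.8 falls in the class 120 – <130.
L = 120, CF = 44, f = 25, h = 10.
P40 = 120 + ((46.8 − 44)/25)·10 = 120 + 1.12 = 121.12.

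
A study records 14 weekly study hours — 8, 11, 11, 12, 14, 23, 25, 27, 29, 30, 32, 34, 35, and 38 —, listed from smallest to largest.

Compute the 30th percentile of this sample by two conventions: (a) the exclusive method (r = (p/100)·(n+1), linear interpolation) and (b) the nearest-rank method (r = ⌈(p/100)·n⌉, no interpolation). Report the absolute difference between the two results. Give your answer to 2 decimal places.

1.00

n = 14.
(a) r = 4.5; between ranks 4 (12) and 5 (14): 13.
(b) the nearest-rank method: rank 5 → 14.
|13 − 14| = 1.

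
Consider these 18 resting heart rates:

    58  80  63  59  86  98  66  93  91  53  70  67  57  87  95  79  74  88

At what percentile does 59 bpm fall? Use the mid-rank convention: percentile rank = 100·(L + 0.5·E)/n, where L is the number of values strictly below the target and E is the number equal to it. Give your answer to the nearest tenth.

Sorted: 53, 57, 58, 59, 63, 66, 67, 70, 74, 79, 80, 86, 87, 88, 91, 93, 95, 98.
Count below 59: L = 3; count equal: E = 1; n = 18.
Percentile rank = 100·(3 + 0.5·1)/18 = 100·3.5/18 = 19.44.

19.4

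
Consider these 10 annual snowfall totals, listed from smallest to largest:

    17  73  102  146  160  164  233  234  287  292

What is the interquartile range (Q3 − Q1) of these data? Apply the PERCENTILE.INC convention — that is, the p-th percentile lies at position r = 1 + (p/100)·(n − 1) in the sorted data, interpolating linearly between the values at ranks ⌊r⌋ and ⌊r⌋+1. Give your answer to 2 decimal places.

n = 10.
P25: r = 3.25; ranks 3–4 are 102, 146; interpolating gives 113.
P75: r = 7.75; ranks 7–8 are 233, 234; interpolating gives 233.75.
Difference: 233.75 − 113 = 120.75.

120.75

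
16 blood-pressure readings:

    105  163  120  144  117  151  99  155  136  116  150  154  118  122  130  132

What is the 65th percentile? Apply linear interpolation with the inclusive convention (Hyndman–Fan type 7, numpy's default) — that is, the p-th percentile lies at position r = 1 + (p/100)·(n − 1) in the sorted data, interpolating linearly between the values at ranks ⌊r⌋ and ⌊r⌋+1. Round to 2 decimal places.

Sorted: 99, 105, 116, 117, 118, 120, 122, 130, 132, 136, 144, 150, 151, 154, 155, 163.
n = 16.
r = 1 + (65/100)·(16 − 1) = 1 + 9.75 = 10.75.
Rank 10 is 136 and rank 11 is 144.
Interpolate: 136 + 0.75·(144 − 136) = 136 + 0.75·8 = 142.

142.00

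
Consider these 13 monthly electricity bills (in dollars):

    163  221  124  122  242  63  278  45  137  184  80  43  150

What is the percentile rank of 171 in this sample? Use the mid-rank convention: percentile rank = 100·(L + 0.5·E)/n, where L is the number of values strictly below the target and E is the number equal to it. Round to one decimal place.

Sorted: 43, 45, 63, 80, 122, 124, 137, 150, 163, 184, 221, 242, 278.
Count below 171: L = 9; count equal: E = 0; n = 13.
Percentile rank = 100·(9 + 0.5·0)/13 = 100·9/13 = 69.23.

69.2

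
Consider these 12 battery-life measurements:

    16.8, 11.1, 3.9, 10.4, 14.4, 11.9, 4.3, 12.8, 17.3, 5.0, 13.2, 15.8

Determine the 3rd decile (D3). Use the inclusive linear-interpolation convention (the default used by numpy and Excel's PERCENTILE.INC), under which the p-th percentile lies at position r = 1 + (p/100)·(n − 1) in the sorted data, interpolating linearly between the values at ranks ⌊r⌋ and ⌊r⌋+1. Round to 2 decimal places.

10.61

Sorted: 3.9, 4.3, 5.0, 10.4, 11.1, 11.9, 12.8, 13.2, 14.4, 15.8, 16.8, 17.3.
n = 12.
r = 1 + (30/100)·(12 − 1) = 1 + 3.3 = 4.3.
Rank 4 is 10.4 and rank 5 is 11.1.
Interpolate: 10.4 + 0.3·(11.1 − 10.4) = 10.4 + 0.3·0.7 = 10.61.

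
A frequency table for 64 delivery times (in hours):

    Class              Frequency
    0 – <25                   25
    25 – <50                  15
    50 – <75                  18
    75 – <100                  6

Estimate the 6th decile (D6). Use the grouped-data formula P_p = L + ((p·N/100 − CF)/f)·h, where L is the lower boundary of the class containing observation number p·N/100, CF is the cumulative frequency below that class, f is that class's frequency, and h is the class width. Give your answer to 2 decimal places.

47.33

N = 64; target position k = 60/100 · 64 = 38.4.
Cumulative frequencies: 25, 40, 58, 64.
Observation 38.4 falls in the class 25 – <50.
L = 25, CF = 25, f = 15, h = 25.
P60 = 25 + ((38.4 − 25)/15)·25 = 25 + 22.3333 = 47.3333.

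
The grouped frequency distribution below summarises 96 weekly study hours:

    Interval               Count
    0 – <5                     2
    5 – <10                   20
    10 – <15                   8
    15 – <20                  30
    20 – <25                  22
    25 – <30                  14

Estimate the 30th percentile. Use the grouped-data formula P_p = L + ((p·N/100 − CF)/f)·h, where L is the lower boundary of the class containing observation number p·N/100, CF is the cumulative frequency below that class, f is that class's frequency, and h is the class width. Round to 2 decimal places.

14.25

N = 96; target position k = 30/100 · 96 = 28.8.
Cumulative frequencies: 2, 22, 30, 60, 82, 96.
Observation 28.8 falls in the class 10 – <15.
L = 10, CF = 22, f = 8, h = 5.
P30 = 10 + ((28.8 − 22)/8)·5 = 10 + 4.25 = 14.25.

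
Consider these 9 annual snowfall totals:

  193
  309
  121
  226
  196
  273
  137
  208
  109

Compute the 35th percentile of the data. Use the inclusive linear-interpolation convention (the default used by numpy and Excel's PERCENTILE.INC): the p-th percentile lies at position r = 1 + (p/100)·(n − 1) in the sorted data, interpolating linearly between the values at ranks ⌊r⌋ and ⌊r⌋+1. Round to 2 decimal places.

Sorted: 109, 121, 137, 193, 196, 208, 226, 273, 309.
n = 9.
r = 1 + (35/100)·(9 − 1) = 1 + 2.8 = 3.8.
Rank 3 is 137 and rank 4 is 193.
Interpolate: 137 + 0.8·(193 − 137) = 137 + 0.8·56 = 181.8.

181.80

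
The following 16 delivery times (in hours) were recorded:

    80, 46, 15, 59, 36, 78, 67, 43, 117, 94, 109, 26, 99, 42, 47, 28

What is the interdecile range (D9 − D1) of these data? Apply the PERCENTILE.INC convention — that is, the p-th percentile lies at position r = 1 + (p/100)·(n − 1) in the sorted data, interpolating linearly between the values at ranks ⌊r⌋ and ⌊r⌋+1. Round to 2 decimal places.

77.00

Sorted: 15, 26, 28, 36, 42, 43, 46, 47, 59, 67, 78, 80, 94, 99, 109, 117.
n = 16.
P10: r = 2.5; ranks 2–3 are 26, 28; interpolating gives 27.
P90: r = 14.5; ranks 14–15 are 99, 109; interpolating gives 104.
Difference: 104 − 27 = 77.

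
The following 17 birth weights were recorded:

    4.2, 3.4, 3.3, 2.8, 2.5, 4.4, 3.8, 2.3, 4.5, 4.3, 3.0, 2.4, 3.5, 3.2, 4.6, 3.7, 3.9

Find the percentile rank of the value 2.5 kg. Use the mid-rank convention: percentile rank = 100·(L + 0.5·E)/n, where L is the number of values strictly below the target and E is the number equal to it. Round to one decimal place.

Sorted: 2.3, 2.4, 2.5, 2.8, 3.0, 3.2, 3.3, 3.4, 3.5, 3.7, 3.8, 3.9, 4.2, 4.3, 4.4, 4.5, 4.6.
Count below 2.5: L = 2; count equal: E = 1; n = 17.
Percentile rank = 100·(2 + 0.5·1)/17 = 100·2.5/17 = 14.71.

14.7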